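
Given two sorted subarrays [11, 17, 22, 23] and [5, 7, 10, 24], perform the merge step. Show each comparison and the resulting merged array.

Merging process:

Compare 11 vs 5: take 5 from right. Merged: [5]
Compare 11 vs 7: take 7 from right. Merged: [5, 7]
Compare 11 vs 10: take 10 from right. Merged: [5, 7, 10]
Compare 11 vs 24: take 11 from left. Merged: [5, 7, 10, 11]
Compare 17 vs 24: take 17 from left. Merged: [5, 7, 10, 11, 17]
Compare 22 vs 24: take 22 from left. Merged: [5, 7, 10, 11, 17, 22]
Compare 23 vs 24: take 23 from left. Merged: [5, 7, 10, 11, 17, 22, 23]
Append remaining from right: [24]. Merged: [5, 7, 10, 11, 17, 22, 23, 24]

Final merged array: [5, 7, 10, 11, 17, 22, 23, 24]
Total comparisons: 7

The merged array is [5, 7, 10, 11, 17, 22, 23, 24], requiring 7 comparisons. The merge step runs in O(n) time where n is the total number of elements.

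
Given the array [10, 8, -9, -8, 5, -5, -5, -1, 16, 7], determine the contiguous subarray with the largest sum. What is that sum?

Using Kadane's algorithm on [10, 8, -9, -8, 5, -5, -5, -1, 16, 7]:

Scanning through the array:
Position 1 (value 8): max_ending_here = 18, max_so_far = 18
Position 2 (value -9): max_ending_here = 9, max_so_far = 18
Position 3 (value -8): max_ending_here = 1, max_so_far = 18
Position 4 (value 5): max_ending_here = 6, max_so_far = 18
Position 5 (value -5): max_ending_here = 1, max_so_far = 18
Position 6 (value -5): max_ending_here = -4, max_so_far = 18
Position 7 (value -1): max_ending_here = -1, max_so_far = 18
Position 8 (value 16): max_ending_here = 16, max_so_far = 18
Position 9 (value 7): max_ending_here = 23, max_so_far = 23

Maximum subarray: [16, 7]
Maximum sum: 23

The maximum subarray is [16, 7] with sum 23. This subarray runs from index 8 to index 9.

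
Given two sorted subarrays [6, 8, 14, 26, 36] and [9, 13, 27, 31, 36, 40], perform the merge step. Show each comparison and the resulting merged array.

Merging process:

Compare 6 vs 9: take 6 from left. Merged: [6]
Compare 8 vs 9: take 8 from left. Merged: [6, 8]
Compare 14 vs 9: take 9 from right. Merged: [6, 8, 9]
Compare 14 vs 13: take 13 from right. Merged: [6, 8, 9, 13]
Compare 14 vs 27: take 14 from left. Merged: [6, 8, 9, 13, 14]
Compare 26 vs 27: take 26 from left. Merged: [6, 8, 9, 13, 14, 26]
Compare 36 vs 27: take 27 from right. Merged: [6, 8, 9, 13, 14, 26, 27]
Compare 36 vs 31: take 31 from right. Merged: [6, 8, 9, 13, 14, 26, 27, 31]
Compare 36 vs 36: take 36 from left. Merged: [6, 8, 9, 13, 14, 26, 27, 31, 36]
Append remaining from right: [36, 40]. Merged: [6, 8, 9, 13, 14, 26, 27, 31, 36, 36, 40]

Final merged array: [6, 8, 9, 13, 14, 26, 27, 31, 36, 36, 40]
Total comparisons: 9

The merged array is [6, 8, 9, 13, 14, 26, 27, 31, 36, 36, 40], requiring 9 comparisons. The merge step runs in O(n) time where n is the total number of elements.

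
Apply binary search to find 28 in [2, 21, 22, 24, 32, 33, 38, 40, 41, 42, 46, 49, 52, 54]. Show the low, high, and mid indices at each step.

Binary search for 28 in [2, 21, 22, 24, 32, 33, 38, 40, 41, 42, 46, 49, 52, 54]:

lo=0, hi=13, mid=6, arr[mid]=38 -> 38 > 28, search left half
lo=0, hi=5, mid=2, arr[mid]=22 -> 22 < 28, search right half
lo=3, hi=5, mid=4, arr[mid]=32 -> 32 > 28, search left half
lo=3, hi=3, mid=3, arr[mid]=24 -> 24 < 28, search right half
lo=4 > hi=3, target 28 not found

Binary search determines that 28 is not in the array after 4 comparisons. The search space was exhausted without finding the target.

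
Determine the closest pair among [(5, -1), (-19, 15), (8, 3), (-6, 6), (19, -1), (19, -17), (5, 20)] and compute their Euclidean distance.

Computing all pairwise distances among 7 points:

d((5, -1), (-19, 15)) = 28.8444
d((5, -1), (8, 3)) = 5.0 <-- minimum
d((5, -1), (-6, 6)) = 13.0384
d((5, -1), (19, -1)) = 14.0
d((5, -1), (19, -17)) = 21.2603
d((5, -1), (5, 20)) = 21.0
d((-19, 15), (8, 3)) = 29.5466
d((-19, 15), (-6, 6)) = 15.8114
d((-19, 15), (19, -1)) = 41.2311
d((-19, 15), (19, -17)) = 49.679
d((-19, 15), (5, 20)) = 24.5153
d((8, 3), (-6, 6)) = 14.3178
d((8, 3), (19, -1)) = 11.7047
d((8, 3), (19, -17)) = 22.8254
d((8, 3), (5, 20)) = 17.2627
d((-6, 6), (19, -1)) = 25.9615
d((-6, 6), (19, -17)) = 33.9706
d((-6, 6), (5, 20)) = 17.8045
d((19, -1), (19, -17)) = 16.0
d((19, -1), (5, 20)) = 25.2389
d((19, -17), (5, 20)) = 39.5601

Closest pair: (5, -1) and (8, 3) with distance 5.0

The closest pair is (5, -1) and (8, 3) with Euclidean distance 5.0. For 7 points, brute-force pairwise comparison is shown above. For large n, the divide-and-conquer algorithm (sort by x, recurse on halves, check the dividing strip) achieves O(n log n).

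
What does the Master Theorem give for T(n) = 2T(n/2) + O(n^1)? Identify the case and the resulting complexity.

Master Theorem for T(n) = 2T(n/2) + O(n^1):

a = 2, b = 2, c = 1
log_b(a) = log_2(2) = 1.0000

Case 2: c = 1 = log_2(2) = 1.0000
T(n) = O(n^1 log n) = O(n log n)

For T(n) = 2T(n/2) + O(n^1): log_2(2) = 1.0000. This is Case 2 of the Master Theorem (c = log_b(a), equal work at all levels), giving O(n log n).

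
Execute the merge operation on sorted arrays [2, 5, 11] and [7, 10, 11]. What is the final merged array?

Merging process:

Compare 2 vs 7: take 2 from left. Merged: [2]
Compare 5 vs 7: take 5 from left. Merged: [2, 5]
Compare 11 vs 7: take 7 from right. Merged: [2, 5, 7]
Compare 11 vs 10: take 10 from right. Merged: [2, 5, 7, 10]
Compare 11 vs 11: take 11 from left. Merged: [2, 5, 7, 10, 11]
Append remaining from right: [11]. Merged: [2, 5, 7, 10, 11, 11]

Final merged array: [2, 5, 7, 10, 11, 11]
Total comparisons: 5

The merged array is [2, 5, 7, 10, 11, 11], requiring 5 comparisons. The merge step runs in O(n) time where n is the total number of elements.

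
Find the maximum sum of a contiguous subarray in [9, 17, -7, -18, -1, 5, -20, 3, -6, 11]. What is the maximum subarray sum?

Using Kadane's algorithm on [9, 17, -7, -18, -1, 5, -20, 3, -6, 11]:

Scanning through the array:
Position 1 (value 17): max_ending_here = 26, max_so_far = 26
Position 2 (value -7): max_ending_here = 19, max_so_far = 26
Position 3 (value -18): max_ending_here = 1, max_so_far = 26
Position 4 (value -1): max_ending_here = 0, max_so_far = 26
Position 5 (value 5): max_ending_here = 5, max_so_far = 26
Position 6 (value -20): max_ending_here = -15, max_so_far = 26
Position 7 (value 3): max_ending_here = 3, max_so_far = 26
Position 8 (value -6): max_ending_here = -3, max_so_far = 26
Position 9 (value 11): max_ending_here = 11, max_so_far = 26

Maximum subarray: [9, 17]
Maximum sum: 26

The maximum subarray is [9, 17] with sum 26. This subarray runs from index 0 to index 1.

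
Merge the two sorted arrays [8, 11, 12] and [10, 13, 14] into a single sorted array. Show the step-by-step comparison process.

Merging process:

Compare 8 vs 10: take 8 from left. Merged: [8]
Compare 11 vs 10: take 10 from right. Merged: [8, 10]
Compare 11 vs 13: take 11 from left. Merged: [8, 10, 11]
Compare 12 vs 13: take 12 from left. Merged: [8, 10, 11, 12]
Append remaining from right: [13, 14]. Merged: [8, 10, 11, 12, 13, 14]

Final merged array: [8, 10, 11, 12, 13, 14]
Total comparisons: 4

The merged array is [8, 10, 11, 12, 13, 14], requiring 4 comparisons. The merge step runs in O(n) time where n is the total number of elements.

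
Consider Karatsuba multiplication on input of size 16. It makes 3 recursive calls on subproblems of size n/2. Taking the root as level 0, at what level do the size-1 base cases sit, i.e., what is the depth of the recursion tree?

For divide and conquer with division factor 2:

Problem sizes at each level:
Level 0: 16
Level 1: 8
Level 2: 4
Level 3: 2
Level 4: 1

The root is level 0 and the size-1 base case is level 4 (the tree spans levels 0 through 4, i.e. 5 levels counting the root), so the depth is the number of divisions: log_2(16) = 4

The recursion tree depth is log_2(16) = 4. At each level, the problem size is divided by 2, so it takes 4 divisions to reduce to a base case of size 1. The algorithm makes 3 recursive calls at each level.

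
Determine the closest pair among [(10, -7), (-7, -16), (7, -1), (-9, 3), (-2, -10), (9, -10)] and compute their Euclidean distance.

Computing all pairwise distances among 6 points:

d((10, -7), (-7, -16)) = 19.2354
d((10, -7), (7, -1)) = 6.7082
d((10, -7), (-9, 3)) = 21.4709
d((10, -7), (-2, -10)) = 12.3693
d((10, -7), (9, -10)) = 3.1623 <-- minimum
d((-7, -16), (7, -1)) = 20.5183
d((-7, -16), (-9, 3)) = 19.105
d((-7, -16), (-2, -10)) = 7.8102
d((-7, -16), (9, -10)) = 17.088
d((7, -1), (-9, 3)) = 16.4924
d((7, -1), (-2, -10)) = 12.7279
d((7, -1), (9, -10)) = 9.2195
d((-9, 3), (-2, -10)) = 14.7648
d((-9, 3), (9, -10)) = 22.2036
d((-2, -10), (9, -10)) = 11.0

Closest pair: (10, -7) and (9, -10) with distance 3.1623

The closest pair is (10, -7) and (9, -10) with Euclidean distance 3.1623. For 6 points, brute-force pairwise comparison is shown above. For large n, the divide-and-conquer algorithm (sort by x, recurse on halves, check the dividing strip) achieves O(n log n).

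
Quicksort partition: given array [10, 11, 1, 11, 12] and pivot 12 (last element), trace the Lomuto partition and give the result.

Lomuto partition with pivot = 12:

Initial array: [10, 11, 1, 11, 12]

arr[0]=10 <= 12: swap with position 0, array becomes [10, 11, 1, 11, 12]
arr[1]=11 <= 12: swap with position 1, array becomes [10, 11, 1, 11, 12]
arr[2]=1 <= 12: swap with position 2, array becomes [10, 11, 1, 11, 12]
arr[3]=11 <= 12: swap with position 3, array becomes [10, 11, 1, 11, 12]

Place pivot at position 4: [10, 11, 1, 11, 12]
Pivot position: 4

After partitioning with pivot 12, the array becomes [10, 11, 1, 11, 12]. The pivot is placed at index 4. All elements to the left of the pivot are <= 12, and all elements to the right are > 12.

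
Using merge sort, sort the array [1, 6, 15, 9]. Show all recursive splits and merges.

Merge sort trace:

Split: [1, 6, 15, 9] -> [1, 6] and [15, 9]
  Split: [1, 6] -> [1] and [6]
  Merge: [1] + [6] -> [1, 6]
  Split: [15, 9] -> [15] and [9]
  Merge: [15] + [9] -> [9, 15]
Merge: [1, 6] + [9, 15] -> [1, 6, 9, 15]

Final sorted array: [1, 6, 9, 15]

The merge sort proceeds by recursively splitting the array and merging sorted halves.
After all merges, the sorted array is [1, 6, 9, 15].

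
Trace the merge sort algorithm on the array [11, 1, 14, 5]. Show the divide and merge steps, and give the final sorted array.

Merge sort trace:

Split: [11, 1, 14, 5] -> [11, 1] and [14, 5]
  Split: [11, 1] -> [11] and [1]
  Merge: [11] + [1] -> [1, 11]
  Split: [14, 5] -> [14] and [5]
  Merge: [14] + [5] -> [5, 14]
Merge: [1, 11] + [5, 14] -> [1, 5, 11, 14]

Final sorted array: [1, 5, 11, 14]

The merge sort proceeds by recursively splitting the array and merging sorted halves.
After all merges, the sorted array is [1, 5, 11, 14].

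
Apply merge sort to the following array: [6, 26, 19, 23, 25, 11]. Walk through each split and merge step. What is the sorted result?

Merge sort trace:

Split: [6, 26, 19, 23, 25, 11] -> [6, 26, 19] and [23, 25, 11]
  Split: [6, 26, 19] -> [6] and [26, 19]
    Split: [26, 19] -> [26] and [19]
    Merge: [26] + [19] -> [19, 26]
  Merge: [6] + [19, 26] -> [6, 19, 26]
  Split: [23, 25, 11] -> [23] and [25, 11]
    Split: [25, 11] -> [25] and [11]
    Merge: [25] + [11] -> [11, 25]
  Merge: [23] + [11, 25] -> [11, 23, 25]
Merge: [6, 19, 26] + [11, 23, 25] -> [6, 11, 19, 23, 25, 26]

Final sorted array: [6, 11, 19, 23, 25, 26]

The merge sort proceeds by recursively splitting the array and merging sorted halves.
After all merges, the sorted array is [6, 11, 19, 23, 25, 26].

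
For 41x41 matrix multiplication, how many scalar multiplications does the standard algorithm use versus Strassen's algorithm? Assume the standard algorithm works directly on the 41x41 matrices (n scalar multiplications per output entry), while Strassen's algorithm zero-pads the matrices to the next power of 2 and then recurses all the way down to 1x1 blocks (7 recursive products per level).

Matrix multiplication for 41x41 matrices:

Strassen's algorithm requires power-of-2 dimensions. Pad 41x41 to 64x64 (next power of 2).

Standard algorithm: 41^3 = 68921 multiplications
Strassen's algorithm: 7^(log2(64)) = 7^6 = 117649 multiplications
Difference: 68921 - 117649 = -48728 (Strassen uses MORE here due to padding overhead — for small or just-over-power-of-2 n, padding can outweigh the per-level savings)

Standard: 68921 multiplications (41^3). Strassen: 117649 multiplications (7^6, after padding to 64x64). Strassen reduces 8 recursive multiplications to 7 at each level.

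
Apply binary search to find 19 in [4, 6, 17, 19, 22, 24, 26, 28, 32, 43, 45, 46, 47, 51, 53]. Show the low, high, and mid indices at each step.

Binary search for 19 in [4, 6, 17, 19, 22, 24, 26, 28, 32, 43, 45, 46, 47, 51, 53]:

lo=0, hi=14, mid=7, arr[mid]=28 -> 28 > 19, search left half
lo=0, hi=6, mid=3, arr[mid]=19 -> Found target at index 3!

Binary search finds 19 at index 3 after 2 comparisons. The search repeatedly halves the search space by comparing with the middle element.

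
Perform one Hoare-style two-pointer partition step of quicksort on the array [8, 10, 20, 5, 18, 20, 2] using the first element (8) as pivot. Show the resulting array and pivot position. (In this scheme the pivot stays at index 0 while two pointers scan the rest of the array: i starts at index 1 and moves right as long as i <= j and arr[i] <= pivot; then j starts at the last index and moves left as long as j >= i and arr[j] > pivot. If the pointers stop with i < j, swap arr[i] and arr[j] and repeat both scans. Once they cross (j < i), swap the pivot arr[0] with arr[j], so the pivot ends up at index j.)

Hoare-style two-pointer partition with pivot = 8:

Initial array: [8, 10, 20, 5, 18, 20, 2]

Pointers start at i = 1, j = 6.
i stops at index 1 (arr[1]=10 > 8), j stops at index 6 (arr[6]=2 <= 8): swap arr[1] and arr[6], array becomes [8, 2, 20, 5, 18, 20, 10]
i stops at index 2 (arr[2]=20 > 8), j stops at index 3 (arr[3]=5 <= 8): swap arr[2] and arr[3], array becomes [8, 2, 5, 20, 18, 20, 10]
i ends at 3, j ends at 2: the pointers have crossed (j < i), so scanning stops.

Swap pivot arr[0] with arr[2] to place pivot at position 2: [5, 2, 8, 20, 18, 20, 10]
Pivot position: 2

After partitioning with pivot 8, the array becomes [5, 2, 8, 20, 18, 20, 10]. The pivot is placed at index 2. All elements to the left of the pivot are <= 8, and all elements to the right are > 8.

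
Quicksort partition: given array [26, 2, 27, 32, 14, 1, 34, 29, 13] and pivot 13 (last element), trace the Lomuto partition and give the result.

Lomuto partition with pivot = 13:

Initial array: [26, 2, 27, 32, 14, 1, 34, 29, 13]

arr[0]=26 > 13: no swap
arr[1]=2 <= 13: swap with position 0, array becomes [2, 26, 27, 32, 14, 1, 34, 29, 13]
arr[2]=27 > 13: no swap
arr[3]=32 > 13: no swap
arr[4]=14 > 13: no swap
arr[5]=1 <= 13: swap with position 1, array becomes [2, 1, 27, 32, 14, 26, 34, 29, 13]
arr[6]=34 > 13: no swap
arr[7]=29 > 13: no swap

Place pivot at position 2: [2, 1, 13, 32, 14, 26, 34, 29, 27]
Pivot position: 2

After partitioning with pivot 13, the array becomes [2, 1, 13, 32, 14, 26, 34, 29, 27]. The pivot is placed at index 2. All elements to the left of the pivot are <= 13, and all elements to the right are > 13.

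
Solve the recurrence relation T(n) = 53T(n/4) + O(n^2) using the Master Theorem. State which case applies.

Master Theorem for T(n) = 53T(n/4) + O(n^2):

a = 53, b = 4, c = 2
log_b(a) = log_4(53) = 2.8640

Case 1: c = 2 < log_4(53) = 2.8640
T(n) = O(n^(log_4 53))

For T(n) = 53T(n/4) + O(n^2): log_4(53) = 2.8640. This is Case 1 of the Master Theorem (c < log_b(a), work dominated by leaves), giving O(n^(log_4 53)).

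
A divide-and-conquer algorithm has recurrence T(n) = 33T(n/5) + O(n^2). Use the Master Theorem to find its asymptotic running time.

Master Theorem for T(n) = 33T(n/5) + O(n^2):

a = 33, b = 5, c = 2
log_b(a) = log_5(33) = 2.1725

Case 1: c = 2 < log_5(33) = 2.1725
T(n) = O(n^(log_5 33))

For T(n) = 33T(n/5) + O(n^2): log_5(33) = 2.1725. This is Case 1 of the Master Theorem (c < log_b(a), work dominated by leaves), giving O(n^(log_5 33)).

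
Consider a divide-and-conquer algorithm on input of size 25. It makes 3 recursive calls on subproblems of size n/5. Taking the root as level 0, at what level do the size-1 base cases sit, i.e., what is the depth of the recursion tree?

For divide and conquer with division factor 5:

Problem sizes at each level:
Level 0: 25
Level 1: 5
Level 2: 1

The root is level 0 and the size-1 base case is level 2 (the tree spans levels 0 through 2, i.e. 3 levels counting the root), so the depth is the number of divisions: log_5(25) = 2

The recursion tree depth is log_5(25) = 2. At each level, the problem size is divided by 5, so it takes 2 divisions to reduce to a base case of size 1. The algorithm makes 3 recursive calls at each level.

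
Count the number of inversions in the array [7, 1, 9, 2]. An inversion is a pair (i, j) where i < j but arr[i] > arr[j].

Finding inversions in [7, 1, 9, 2]:

(0, 1): arr[0]=7 > arr[1]=1
(0, 3): arr[0]=7 > arr[3]=2
(2, 3): arr[2]=9 > arr[3]=2

Total inversions: 3

The array has 3 inversion(s): (0,1), (0,3), (2,3). Each pair (i,j) satisfies i < j and arr[i] > arr[j].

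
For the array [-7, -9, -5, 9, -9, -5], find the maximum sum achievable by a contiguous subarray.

Using Kadane's algorithm on [-7, -9, -5, 9, -9, -5]:

Scanning through the array:
Position 1 (value -9): max_ending_here = -9, max_so_far = -7
Position 2 (value -5): max_ending_here = -5, max_so_far = -5
Position 3 (value 9): max_ending_here = 9, max_so_far = 9
Position 4 (value -9): max_ending_here = 0, max_so_far = 9
Position 5 (value -5): max_ending_here = -5, max_so_far = 9

Maximum subarray: [9]
Maximum sum: 9

The maximum subarray is [9] with sum 9. This subarray runs from index 3 to index 3.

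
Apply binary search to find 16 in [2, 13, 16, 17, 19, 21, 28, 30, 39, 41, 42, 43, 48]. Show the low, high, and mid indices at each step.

Binary search for 16 in [2, 13, 16, 17, 19, 21, 28, 30, 39, 41, 42, 43, 48]:

lo=0, hi=12, mid=6, arr[mid]=28 -> 28 > 16, search left half
lo=0, hi=5, mid=2, arr[mid]=16 -> Found target at index 2!

Binary search finds 16 at index 2 after 2 comparisons. The search repeatedly halves the search space by comparing with the middle element.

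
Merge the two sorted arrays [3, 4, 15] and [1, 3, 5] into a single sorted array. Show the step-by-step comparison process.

Merging process:

Compare 3 vs 1: take 1 from right. Merged: [1]
Compare 3 vs 3: take 3 from left. Merged: [1, 3]
Compare 4 vs 3: take 3 from right. Merged: [1, 3, 3]
Compare 4 vs 5: take 4 from left. Merged: [1, 3, 3, 4]
Compare 15 vs 5: take 5 from right. Merged: [1, 3, 3, 4, 5]
Append remaining from left: [15]. Merged: [1, 3, 3, 4, 5, 15]

Final merged array: [1, 3, 3, 4, 5, 15]
Total comparisons: 5

The merged array is [1, 3, 3, 4, 5, 15], requiring 5 comparisons. The merge step runs in O(n) time where n is the total number of elements.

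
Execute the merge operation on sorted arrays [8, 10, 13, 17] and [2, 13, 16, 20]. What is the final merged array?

Merging process:

Compare 8 vs 2: take 2 from right. Merged: [2]
Compare 8 vs 13: take 8 from left. Merged: [2, 8]
Compare 10 vs 13: take 10 from left. Merged: [2, 8, 10]
Compare 13 vs 13: take 13 from left. Merged: [2, 8, 10, 13]
Compare 17 vs 13: take 13 from right. Merged: [2, 8, 10, 13, 13]
Compare 17 vs 16: take 16 from right. Merged: [2, 8, 10, 13, 13, 16]
Compare 17 vs 20: take 17 from left. Merged: [2, 8, 10, 13, 13, 16, 17]
Append remaining from right: [20]. Merged: [2, 8, 10, 13, 13, 16, 17, 20]

Final merged array: [2, 8, 10, 13, 13, 16, 17, 20]
Total comparisons: 7

The merged array is [2, 8, 10, 13, 13, 16, 17, 20], requiring 7 comparisons. The merge step runs in O(n) time where n is the total number of elements.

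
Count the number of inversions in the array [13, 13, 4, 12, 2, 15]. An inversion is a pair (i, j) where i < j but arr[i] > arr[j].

Finding inversions in [13, 13, 4, 12, 2, 15]:

(0, 2): arr[0]=13 > arr[2]=4
(0, 3): arr[0]=13 > arr[3]=12
(0, 4): arr[0]=13 > arr[4]=2
(1, 2): arr[1]=13 > arr[2]=4
(1, 3): arr[1]=13 > arr[3]=12
(1, 4): arr[1]=13 > arr[4]=2
(2, 4): arr[2]=4 > arr[4]=2
(3, 4): arr[3]=12 > arr[4]=2

Total inversions: 8

The array has 8 inversion(s): (0,2), (0,3), (0,4), (1,2), (1,3), (1,4), (2,4), (3,4). Each pair (i,j) satisfies i < j and arr[i] > arr[j].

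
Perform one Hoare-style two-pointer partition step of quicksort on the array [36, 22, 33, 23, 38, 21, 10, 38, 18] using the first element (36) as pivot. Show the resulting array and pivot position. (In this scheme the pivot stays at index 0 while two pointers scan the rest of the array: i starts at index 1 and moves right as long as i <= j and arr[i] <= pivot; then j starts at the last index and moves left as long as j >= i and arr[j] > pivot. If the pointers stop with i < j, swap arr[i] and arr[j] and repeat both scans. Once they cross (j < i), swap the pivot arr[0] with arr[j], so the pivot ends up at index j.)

Hoare-style two-pointer partition with pivot = 36:

Initial array: [36, 22, 33, 23, 38, 21, 10, 38, 18]

Pointers start at i = 1, j = 8.
i stops at index 4 (arr[4]=38 > 36), j stops at index 8 (arr[8]=18 <= 36): swap arr[4] and arr[8], array becomes [36, 22, 33, 23, 18, 21, 10, 38, 38]
i ends at 7, j ends at 6: the pointers have crossed (j < i), so scanning stops.

Swap pivot arr[0] with arr[6] to place pivot at position 6: [10, 22, 33, 23, 18, 21, 36, 38, 38]
Pivot position: 6

After partitioning with pivot 36, the array becomes [10, 22, 33, 23, 18, 21, 36, 38, 38]. The pivot is placed at index 6. All elements to the left of the pivot are <= 36, and all elements to the right are > 36.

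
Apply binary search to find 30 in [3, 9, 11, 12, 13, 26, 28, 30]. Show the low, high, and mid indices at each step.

Binary search for 30 in [3, 9, 11, 12, 13, 26, 28, 30]:

lo=0, hi=7, mid=3, arr[mid]=12 -> 12 < 30, search right half
lo=4, hi=7, mid=5, arr[mid]=26 -> 26 < 30, search right half
lo=6, hi=7, mid=6, arr[mid]=28 -> 28 < 30, search right half
lo=7, hi=7, mid=7, arr[mid]=30 -> Found target at index 7!

Binary search finds 30 at index 7 after 4 comparisons. The search repeatedly halves the search space by comparing with the middle element.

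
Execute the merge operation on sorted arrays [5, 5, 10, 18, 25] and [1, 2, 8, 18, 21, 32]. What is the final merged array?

Merging process:

Compare 5 vs 1: take 1 from right. Merged: [1]
Compare 5 vs 2: take 2 from right. Merged: [1, 2]
Compare 5 vs 8: take 5 from left. Merged: [1, 2, 5]
Compare 5 vs 8: take 5 from left. Merged: [1, 2, 5, 5]
Compare 10 vs 8: take 8 from right. Merged: [1, 2, 5, 5, 8]
Compare 10 vs 18: take 10 from left. Merged: [1, 2, 5, 5, 8, 10]
Compare 18 vs 18: take 18 from left. Merged: [1, 2, 5, 5, 8, 10, 18]
Compare 25 vs 18: take 18 from right. Merged: [1, 2, 5, 5, 8, 10, 18, 18]
Compare 25 vs 21: take 21 from right. Merged: [1, 2, 5, 5, 8, 10, 18, 18, 21]
Compare 25 vs 32: take 25 from left. Merged: [1, 2, 5, 5, 8, 10, 18, 18, 21, 25]
Append remaining from right: [32]. Merged: [1, 2, 5, 5, 8, 10, 18, 18, 21, 25, 32]

Final merged array: [1, 2, 5, 5, 8, 10, 18, 18, 21, 25, 32]
Total comparisons: 10

The merged array is [1, 2, 5, 5, 8, 10, 18, 18, 21, 25, 32], requiring 10 comparisons. The merge step runs in O(n) time where n is the total number of elements.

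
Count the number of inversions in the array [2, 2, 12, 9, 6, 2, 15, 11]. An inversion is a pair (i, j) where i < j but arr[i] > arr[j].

Finding inversions in [2, 2, 12, 9, 6, 2, 15, 11]:

(2, 3): arr[2]=12 > arr[3]=9
(2, 4): arr[2]=12 > arr[4]=6
(2, 5): arr[2]=12 > arr[5]=2
(2, 7): arr[2]=12 > arr[7]=11
(3, 4): arr[3]=9 > arr[4]=6
(3, 5): arr[3]=9 > arr[5]=2
(4, 5): arr[4]=6 > arr[5]=2
(6, 7): arr[6]=15 > arr[7]=11

Total inversions: 8

The array has 8 inversion(s): (2,3), (2,4), (2,5), (2,7), (3,4), (3,5), (4,5), (6,7). Each pair (i,j) satisfies i < j and arr[i] > arr[j].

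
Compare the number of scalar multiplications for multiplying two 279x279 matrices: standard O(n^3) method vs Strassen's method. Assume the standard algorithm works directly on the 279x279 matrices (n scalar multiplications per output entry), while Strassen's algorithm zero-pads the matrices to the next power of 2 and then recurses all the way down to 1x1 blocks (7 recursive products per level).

Matrix multiplication for 279x279 matrices:

Strassen's algorithm requires power-of-2 dimensions. Pad 279x279 to 512x512 (next power of 2).

Standard algorithm: 279^3 = 21717639 multiplications
Strassen's algorithm: 7^(log2(512)) = 7^9 = 40353607 multiplications
Difference: 21717639 - 40353607 = -18635968 (Strassen uses MORE here due to padding overhead — for small or just-over-power-of-2 n, padding can outweigh the per-level savings)

Standard: 21717639 multiplications (279^3). Strassen: 40353607 multiplications (7^9, after padding to 512x512). Strassen reduces 8 recursive multiplications to 7 at each level.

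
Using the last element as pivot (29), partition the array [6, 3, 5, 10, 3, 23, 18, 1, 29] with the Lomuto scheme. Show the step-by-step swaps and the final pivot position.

Lomuto partition with pivot = 29:

Initial array: [6, 3, 5, 10, 3, 23, 18, 1, 29]

arr[0]=6 <= 29: swap with position 0, array becomes [6, 3, 5, 10, 3, 23, 18, 1, 29]
arr[1]=3 <= 29: swap with position 1, array becomes [6, 3, 5, 10, 3, 23, 18, 1, 29]
arr[2]=5 <= 29: swap with position 2, array becomes [6, 3, 5, 10, 3, 23, 18, 1, 29]
arr[3]=10 <= 29: swap with position 3, array becomes [6, 3, 5, 10, 3, 23, 18, 1, 29]
arr[4]=3 <= 29: swap with position 4, array becomes [6, 3, 5, 10, 3, 23, 18, 1, 29]
arr[5]=23 <= 29: swap with position 5, array becomes [6, 3, 5, 10, 3, 23, 18, 1, 29]
arr[6]=18 <= 29: swap with position 6, array becomes [6, 3, 5, 10, 3, 23, 18, 1, 29]
arr[7]=1 <= 29: swap with position 7, array becomes [6, 3, 5, 10, 3, 23, 18, 1, 29]

Place pivot at position 8: [6, 3, 5, 10, 3, 23, 18, 1, 29]
Pivot position: 8

After partitioning with pivot 29, the array becomes [6, 3, 5, 10, 3, 23, 18, 1, 29]. The pivot is placed at index 8. All elements to the left of the pivot are <= 29, and all elements to the right are > 29.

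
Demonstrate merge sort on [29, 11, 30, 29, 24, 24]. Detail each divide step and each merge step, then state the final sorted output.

Merge sort trace:

Split: [29, 11, 30, 29, 24, 24] -> [29, 11, 30] and [29, 24, 24]
  Split: [29, 11, 30] -> [29] and [11, 30]
    Split: [11, 30] -> [11] and [30]
    Merge: [11] + [30] -> [11, 30]
  Merge: [29] + [11, 30] -> [11, 29, 30]
  Split: [29, 24, 24] -> [29] and [24, 24]
    Split: [24, 24] -> [24] and [24]
    Merge: [24] + [24] -> [24, 24]
  Merge: [29] + [24, 24] -> [24, 24, 29]
Merge: [11, 29, 30] + [24, 24, 29] -> [11, 24, 24, 29, 29, 30]

Final sorted array: [11, 24, 24, 29, 29, 30]

The merge sort proceeds by recursively splitting the array and merging sorted halves.
After all merges, the sorted array is [11, 24, 24, 29, 29, 30].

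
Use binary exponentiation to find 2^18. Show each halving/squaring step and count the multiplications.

Computing 2^18 by squaring (build up from 2^1; each line after the first costs one multiplication):

2^1 = 2
2^2 = (2^1)^2 = 2^2 = 4
2^4 = (2^2)^2 = 4^2 = 16
2^8 = (2^4)^2 = 16^2 = 256
2^9 = 2 * 2^8 = 2 * 256 = 512
2^18 = (2^9)^2 = 512^2 = 262144

Result: 262144
Multiplications needed: 5 (5 lines after 2^1)

2^18 = 262144. Using exponentiation by squaring, this requires 5 multiplications. The key idea: if the exponent is even, square the half-power; if odd, multiply by the base once.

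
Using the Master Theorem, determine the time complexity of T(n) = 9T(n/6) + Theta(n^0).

Master Theorem for T(n) = 9T(n/6) + O(n^0):

a = 9, b = 6, c = 0
log_b(a) = log_6(9) = 1.2263

Case 1: c = 0 < log_6(9) = 1.2263
T(n) = O(n^(log_6 9))

For T(n) = 9T(n/6) + O(n^0): log_6(9) = 1.2263. This is Case 1 of the Master Theorem (c < log_b(a), work dominated by leaves), giving O(n^(log_6 9)).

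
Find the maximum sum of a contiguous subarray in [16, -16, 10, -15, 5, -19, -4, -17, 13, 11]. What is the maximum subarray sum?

Using Kadane's algorithm on [16, -16, 10, -15, 5, -19, -4, -17, 13, 11]:

Scanning through the array:
Position 1 (value -16): max_ending_here = 0, max_so_far = 16
Position 2 (value 10): max_ending_here = 10, max_so_far = 16
Position 3 (value -15): max_ending_here = -5, max_so_far = 16
Position 4 (value 5): max_ending_here = 5, max_so_far = 16
Position 5 (value -19): max_ending_here = -14, max_so_far = 16
Position 6 (value -4): max_ending_here = -4, max_so_far = 16
Position 7 (value -17): max_ending_here = -17, max_so_far = 16
Position 8 (value 13): max_ending_here = 13, max_so_far = 16
Position 9 (value 11): max_ending_here = 24, max_so_far = 24

Maximum subarray: [13, 11]
Maximum sum: 24

The maximum subarray is [13, 11] with sum 24. This subarray runs from index 8 to index 9.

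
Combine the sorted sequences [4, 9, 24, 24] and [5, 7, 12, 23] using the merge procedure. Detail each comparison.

Merging process:

Compare 4 vs 5: take 4 from left. Merged: [4]
Compare 9 vs 5: take 5 from right. Merged: [4, 5]
Compare 9 vs 7: take 7 from right. Merged: [4, 5, 7]
Compare 9 vs 12: take 9 from left. Merged: [4, 5, 7, 9]
Compare 24 vs 12: take 12 from right. Merged: [4, 5, 7, 9, 12]
Compare 24 vs 23: take 23 from right. Merged: [4, 5, 7, 9, 12, 23]
Append remaining from left: [24, 24]. Merged: [4, 5, 7, 9, 12, 23, 24, 24]

Final merged array: [4, 5, 7, 9, 12, 23, 24, 24]
Total comparisons: 6

The merged array is [4, 5, 7, 9, 12, 23, 24, 24], requiring 6 comparisons. The merge step runs in O(n) time where n is the total number of elements.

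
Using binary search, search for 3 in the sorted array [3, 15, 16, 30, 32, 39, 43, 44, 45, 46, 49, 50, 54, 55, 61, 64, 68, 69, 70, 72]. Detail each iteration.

Binary search for 3 in [3, 15, 16, 30, 32, 39, 43, 44, 45, 46, 49, 50, 54, 55, 61, 64, 68, 69, 70, 72]:

lo=0, hi=19, mid=9, arr[mid]=46 -> 46 > 3, search left half
lo=0, hi=8, mid=4, arr[mid]=32 -> 32 > 3, search left half
lo=0, hi=3, mid=1, arr[mid]=15 -> 15 > 3, search left half
lo=0, hi=0, mid=0, arr[mid]=3 -> Found target at index 0!

Binary search finds 3 at index 0 after 4 comparisons. The search repeatedly halves the search space by comparing with the middle element.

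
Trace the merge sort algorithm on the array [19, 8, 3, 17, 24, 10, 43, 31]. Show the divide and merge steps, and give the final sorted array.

Merge sort trace:

Split: [19, 8, 3, 17, 24, 10, 43, 31] -> [19, 8, 3, 17] and [24, 10, 43, 31]
  Split: [19, 8, 3, 17] -> [19, 8] and [3, 17]
    Split: [19, 8] -> [19] and [8]
    Merge: [19] + [8] -> [8, 19]
    Split: [3, 17] -> [3] and [17]
    Merge: [3] + [17] -> [3, 17]
  Merge: [8, 19] + [3, 17] -> [3, 8, 17, 19]
  Split: [24, 10, 43, 31] -> [24, 10] and [43, 31]
    Split: [24, 10] -> [24] and [10]
    Merge: [24] + [10] -> [10, 24]
    Split: [43, 31] -> [43] and [31]
    Merge: [43] + [31] -> [31, 43]
  Merge: [10, 24] + [31, 43] -> [10, 24, 31, 43]
Merge: [3, 8, 17, 19] + [10, 24, 31, 43] -> [3, 8, 10, 17, 19, 24, 31, 43]

Final sorted array: [3, 8, 10, 17, 19, 24, 31, 43]

The merge sort proceeds by recursively splitting the array and merging sorted halves.
After all merges, the sorted array is [3, 8, 10, 17, 19, 24, 31, 43].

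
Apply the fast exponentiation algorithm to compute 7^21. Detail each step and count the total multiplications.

Computing 7^21 by squaring (build up from 7^1; each line after the first costs one multiplication):

7^1 = 7
7^2 = (7^1)^2 = 7^2 = 49
7^4 = (7^2)^2 = 49^2 = 2401
7^5 = 7 * 7^4 = 7 * 2401 = 16807
7^10 = (7^5)^2 = 16807^2 = 282475249
7^20 = (7^10)^2 = 282475249^2 = 79792266297612001
7^21 = 7 * 7^20 = 7 * 79792266297612001 = 558545864083284007

Result: 558545864083284007
Multiplications needed: 6 (6 lines after 7^1)

7^21 = 558545864083284007. Using exponentiation by squaring, this requires 6 multiplications. The key idea: if the exponent is even, square the half-power; if odd, multiply by the base once.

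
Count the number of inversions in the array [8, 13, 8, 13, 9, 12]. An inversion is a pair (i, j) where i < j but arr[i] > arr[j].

Finding inversions in [8, 13, 8, 13, 9, 12]:

(1, 2): arr[1]=13 > arr[2]=8
(1, 4): arr[1]=13 > arr[4]=9
(1, 5): arr[1]=13 > arr[5]=12
(3, 4): arr[3]=13 > arr[4]=9
(3, 5): arr[3]=13 > arr[5]=12

Total inversions: 5

The array has 5 inversion(s): (1,2), (1,4), (1,5), (3,4), (3,5). Each pair (i,j) satisfies i < j and arr[i] > arr[j].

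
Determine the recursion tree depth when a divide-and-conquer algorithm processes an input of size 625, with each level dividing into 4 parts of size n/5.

For divide and conquer with division factor 5:

Problem sizes at each level:
Level 0: 625
Level 1: 125
Level 2: 25
Level 3: 5
Level 4: 1

The root is level 0 and the size-1 base case is level 4 (the tree spans levels 0 through 4, i.e. 5 levels counting the root), so the depth is the number of divisions: log_5(625) = 4

The recursion tree depth is log_5(625) = 4. At each level, the problem size is divided by 5, so it takes 4 divisions to reduce to a base case of size 1. The algorithm makes 4 recursive calls at each level.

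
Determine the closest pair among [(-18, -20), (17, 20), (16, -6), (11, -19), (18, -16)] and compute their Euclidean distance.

Computing all pairwise distances among 5 points:

d((-18, -20), (17, 20)) = 53.1507
d((-18, -20), (16, -6)) = 36.7696
d((-18, -20), (11, -19)) = 29.0172
d((-18, -20), (18, -16)) = 36.2215
d((17, 20), (16, -6)) = 26.0192
d((17, 20), (11, -19)) = 39.4588
d((17, 20), (18, -16)) = 36.0139
d((16, -6), (11, -19)) = 13.9284
d((16, -6), (18, -16)) = 10.198
d((11, -19), (18, -16)) = 7.6158 <-- minimum

Closest pair: (11, -19) and (18, -16) with distance 7.6158

The closest pair is (11, -19) and (18, -16) with Euclidean distance 7.6158. For 5 points, brute-force pairwise comparison is shown above. For large n, the divide-and-conquer algorithm (sort by x, recurse on halves, check the dividing strip) achieves O(n log n).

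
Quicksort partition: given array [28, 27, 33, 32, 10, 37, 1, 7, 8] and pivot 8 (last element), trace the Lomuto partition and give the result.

Lomuto partition with pivot = 8:

Initial array: [28, 27, 33, 32, 10, 37, 1, 7, 8]

arr[0]=28 > 8: no swap
arr[1]=27 > 8: no swap
arr[2]=33 > 8: no swap
arr[3]=32 > 8: no swap
arr[4]=10 > 8: no swap
arr[5]=37 > 8: no swap
arr[6]=1 <= 8: swap with position 0, array becomes [1, 27, 33, 32, 10, 37, 28, 7, 8]
arr[7]=7 <= 8: swap with position 1, array becomes [1, 7, 33, 32, 10, 37, 28, 27, 8]

Place pivot at position 2: [1, 7, 8, 32, 10, 37, 28, 27, 33]
Pivot position: 2

After partitioning with pivot 8, the array becomes [1, 7, 8, 32, 10, 37, 28, 27, 33]. The pivot is placed at index 2. All elements to the left of the pivot are <= 8, and all elements to the right are > 8.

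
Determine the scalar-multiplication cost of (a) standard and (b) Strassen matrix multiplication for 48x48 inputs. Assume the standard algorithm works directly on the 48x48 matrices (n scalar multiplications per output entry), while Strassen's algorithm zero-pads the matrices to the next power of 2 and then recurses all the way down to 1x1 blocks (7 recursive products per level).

Matrix multiplication for 48x48 matrices:

Strassen's algorithm requires power-of-2 dimensions. Pad 48x48 to 64x64 (next power of 2).

Standard algorithm: 48^3 = 110592 multiplications
Strassen's algorithm: 7^(log2(64)) = 7^6 = 117649 multiplications
Difference: 110592 - 117649 = -7057 (Strassen uses MORE here due to padding overhead — for small or just-over-power-of-2 n, padding can outweigh the per-level savings)

Standard: 110592 multiplications (48^3). Strassen: 117649 multiplications (7^6, after padding to 64x64). Strassen reduces 8 recursive multiplications to 7 at each level.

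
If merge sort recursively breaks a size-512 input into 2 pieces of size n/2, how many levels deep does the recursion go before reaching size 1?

For divide and conquer with division factor 2:

Problem sizes at each level:
Level 0: 512
Level 1: 256
Level 2: 128
Level 3: 64
Level 4: 32
Level 5: 16
Level 6: 8
Level 7: 4
Level 8: 2
Level 9: 1

The root is level 0 and the size-1 base case is level 9 (the tree spans levels 0 through 9, i.e. 10 levels counting the root), so the depth is the number of divisions: log_2(512) = 9

The recursion tree depth is log_2(512) = 9. At each level, the problem size is divided by 2, so it takes 9 divisions to reduce to a base case of size 1. The algorithm makes 2 recursive calls at each level.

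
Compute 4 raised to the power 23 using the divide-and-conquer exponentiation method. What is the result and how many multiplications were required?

Computing 4^23 by squaring (build up from 4^1; each line after the first costs one multiplication):

4^1 = 4
4^2 = (4^1)^2 = 4^2 = 16
4^4 = (4^2)^2 = 16^2 = 256
4^5 = 4 * 4^4 = 4 * 256 = 1024
4^10 = (4^5)^2 = 1024^2 = 1048576
4^11 = 4 * 4^10 = 4 * 1048576 = 4194304
4^22 = (4^11)^2 = 4194304^2 = 17592186044416
4^23 = 4 * 4^22 = 4 * 17592186044416 = 70368744177664

Result: 70368744177664
Multiplications needed: 7 (7 lines after 4^1)

4^23 = 70368744177664. Using exponentiation by squaring, this requires 7 multiplications. The key idea: if the exponent is even, square the half-power; if odd, multiply by the base once.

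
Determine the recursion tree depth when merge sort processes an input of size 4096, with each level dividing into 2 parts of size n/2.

For divide and conquer with division factor 2:

Problem sizes at each level:
Level 0: 4096
Level 1: 2048
Level 2: 1024
Level 3: 512
Level 4: 256
Level 5: 128
Level 6: 64
Level 7: 32
Level 8: 16
Level 9: 8
Level 10: 4
Level 11: 2
Level 12: 1

The root is level 0 and the size-1 base case is level 12 (the tree spans levels 0 through 12, i.e. 13 levels counting the root), so the depth is the number of divisions: log_2(4096) = 12

The recursion tree depth is log_2(4096) = 12. At each level, the problem size is divided by 2, so it takes 12 divisions to reduce to a base case of size 1. The algorithm makes 2 recursive calls at each level.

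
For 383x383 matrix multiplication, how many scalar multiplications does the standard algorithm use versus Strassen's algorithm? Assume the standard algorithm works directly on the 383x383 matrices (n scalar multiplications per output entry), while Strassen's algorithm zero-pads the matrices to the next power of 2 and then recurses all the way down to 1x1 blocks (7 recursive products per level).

Matrix multiplication for 383x383 matrices:

Strassen's algorithm requires power-of-2 dimensions. Pad 383x383 to 512x512 (next power of 2).

Standard algorithm: 383^3 = 56181887 multiplications
Strassen's algorithm: 7^(log2(512)) = 7^9 = 40353607 multiplications
Savings: 56181887 - 40353607 = 15828280 multiplications

Standard: 56181887 multiplications (383^3). Strassen: 40353607 multiplications (7^9, after padding to 512x512). Strassen reduces 8 recursive multiplications to 7 at each level.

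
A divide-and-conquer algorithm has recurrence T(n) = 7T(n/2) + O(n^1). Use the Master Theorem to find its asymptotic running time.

Master Theorem for T(n) = 7T(n/2) + O(n^1):

a = 7, b = 2, c = 1
log_b(a) = log_2(7) = 2.8074

Case 1: c = 1 < log_2(7) = 2.8074
T(n) = O(n^(log_2 7))

For T(n) = 7T(n/2) + O(n^1): log_2(7) = 2.8074. This is Case 1 of the Master Theorem (c < log_b(a), work dominated by leaves), giving O(n^(log_2 7)).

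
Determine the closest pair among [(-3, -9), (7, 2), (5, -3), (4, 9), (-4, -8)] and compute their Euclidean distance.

Computing all pairwise distances among 5 points:

d((-3, -9), (7, 2)) = 14.8661
d((-3, -9), (5, -3)) = 10.0
d((-3, -9), (4, 9)) = 19.3132
d((-3, -9), (-4, -8)) = 1.4142 <-- minimum
d((7, 2), (5, -3)) = 5.3852
d((7, 2), (4, 9)) = 7.6158
d((7, 2), (-4, -8)) = 14.8661
d((5, -3), (4, 9)) = 12.0416
d((5, -3), (-4, -8)) = 10.2956
d((4, 9), (-4, -8)) = 18.7883

Closest pair: (-3, -9) and (-4, -8) with distance 1.4142

The closest pair is (-3, -9) and (-4, -8) with Euclidean distance 1.4142. For 5 points, brute-force pairwise comparison is shown above. For large n, the divide-and-conquer algorithm (sort by x, recurse on halves, check the dividing strip) achieves O(n log n).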